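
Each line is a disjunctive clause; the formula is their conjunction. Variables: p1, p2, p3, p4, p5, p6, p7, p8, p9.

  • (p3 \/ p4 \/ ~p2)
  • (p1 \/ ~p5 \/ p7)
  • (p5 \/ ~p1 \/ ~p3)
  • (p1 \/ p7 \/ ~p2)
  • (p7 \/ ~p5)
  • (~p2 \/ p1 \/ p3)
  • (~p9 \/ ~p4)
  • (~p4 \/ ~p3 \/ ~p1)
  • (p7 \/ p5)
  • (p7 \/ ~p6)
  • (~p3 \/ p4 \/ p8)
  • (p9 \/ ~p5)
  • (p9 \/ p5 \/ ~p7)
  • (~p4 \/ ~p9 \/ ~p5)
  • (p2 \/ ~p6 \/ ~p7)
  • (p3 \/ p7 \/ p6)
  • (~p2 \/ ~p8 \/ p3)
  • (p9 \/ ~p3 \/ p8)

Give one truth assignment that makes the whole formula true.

Set p1 = True and propagate.
For the remaining variables, p2 = False, p3 = False, p4 = False, p5 = True, p6 = False, p7 = True, p8 = True, p9 = True works.
Every clause has at least one true literal under this assignment.

p1=T, p2=F, p3=F, p4=F, p5=T, p6=F, p7=T, p8=T, p9=T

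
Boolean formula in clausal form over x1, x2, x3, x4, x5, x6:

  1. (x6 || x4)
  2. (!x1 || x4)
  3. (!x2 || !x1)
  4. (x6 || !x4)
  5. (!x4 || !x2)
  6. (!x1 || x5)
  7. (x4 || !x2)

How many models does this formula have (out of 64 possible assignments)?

Split on x4, then x1.
  x4=T, x1=T: remaining (x2,x3,x5,x6) ∈ {(F,F,T,T); (F,T,T,T)} — 2.
  x4=T, x1=F: remaining (x2,x3,x5,x6) ∈ {(F,F,F,T); (F,F,T,T); (F,T,F,T); (F,T,T,T)} — 4.
  x4=F, x1=T: a clause becomes empty — 0.
  x4=F, x1=F: remaining (x2,x3,x5,x6) ∈ {(F,F,F,T); (F,F,T,T); (F,T,F,T); (F,T,T,T)} — 4.
Total: 2 + 4 + 0 + 4 = 10.

10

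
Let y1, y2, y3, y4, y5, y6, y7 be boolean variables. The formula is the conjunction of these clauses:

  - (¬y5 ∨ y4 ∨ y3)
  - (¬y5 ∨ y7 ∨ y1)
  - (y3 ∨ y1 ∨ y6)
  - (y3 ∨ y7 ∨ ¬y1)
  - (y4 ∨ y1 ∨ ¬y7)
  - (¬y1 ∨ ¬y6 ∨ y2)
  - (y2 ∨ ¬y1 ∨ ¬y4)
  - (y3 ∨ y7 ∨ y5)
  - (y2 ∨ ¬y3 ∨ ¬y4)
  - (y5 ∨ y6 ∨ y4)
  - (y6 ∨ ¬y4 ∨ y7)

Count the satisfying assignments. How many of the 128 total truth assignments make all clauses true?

30

Case analysis on y1 and y4:
  y1=1, y4=1: y5 free; 5 ways for (y2,y3,y6,y7) × 2^1 = 10.
  y1=1, y4=0: 9 of the 32 assignments to (y2,y3,y5,y6,y7) work.
  y1=0, y4=1: 9 of the 32 assignments to (y2,y3,y5,y6,y7) work.
  y1=0, y4=0: remaining (y2,y3,y5,y6,y7) ∈ {(0,1,0,1,0); (1,1,0,1,0)} — 2.
Total: 10 + 9 + 9 + 2 = 30.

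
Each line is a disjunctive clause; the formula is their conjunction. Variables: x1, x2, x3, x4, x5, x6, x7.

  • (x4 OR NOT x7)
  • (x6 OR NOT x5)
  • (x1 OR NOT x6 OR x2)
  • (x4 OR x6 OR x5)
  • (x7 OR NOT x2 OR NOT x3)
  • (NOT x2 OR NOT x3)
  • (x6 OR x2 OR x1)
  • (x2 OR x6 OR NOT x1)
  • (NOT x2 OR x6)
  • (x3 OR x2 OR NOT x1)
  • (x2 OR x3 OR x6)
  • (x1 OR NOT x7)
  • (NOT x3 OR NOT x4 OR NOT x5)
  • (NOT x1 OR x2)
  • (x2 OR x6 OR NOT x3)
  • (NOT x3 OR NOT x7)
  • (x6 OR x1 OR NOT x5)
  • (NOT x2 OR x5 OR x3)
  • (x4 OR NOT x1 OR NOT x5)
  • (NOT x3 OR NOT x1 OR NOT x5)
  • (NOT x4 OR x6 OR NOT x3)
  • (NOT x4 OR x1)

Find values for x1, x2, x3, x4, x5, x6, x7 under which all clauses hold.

Try x1 = True.
  then x2 is forced to True.
  then x3 is forced to False.
  then x6 is forced to True.
  then x5 is forced to True.
  then x4 is forced to True.
x7 is now unconstrained; take x7 = False.

x1 = True, x2 = True, x3 = False, x4 = True, x5 = True, x6 = True, x7 = False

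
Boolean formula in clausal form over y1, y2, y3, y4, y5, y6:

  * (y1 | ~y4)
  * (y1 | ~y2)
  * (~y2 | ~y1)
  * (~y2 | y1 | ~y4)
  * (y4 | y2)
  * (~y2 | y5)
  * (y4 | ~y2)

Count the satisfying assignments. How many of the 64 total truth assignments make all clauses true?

8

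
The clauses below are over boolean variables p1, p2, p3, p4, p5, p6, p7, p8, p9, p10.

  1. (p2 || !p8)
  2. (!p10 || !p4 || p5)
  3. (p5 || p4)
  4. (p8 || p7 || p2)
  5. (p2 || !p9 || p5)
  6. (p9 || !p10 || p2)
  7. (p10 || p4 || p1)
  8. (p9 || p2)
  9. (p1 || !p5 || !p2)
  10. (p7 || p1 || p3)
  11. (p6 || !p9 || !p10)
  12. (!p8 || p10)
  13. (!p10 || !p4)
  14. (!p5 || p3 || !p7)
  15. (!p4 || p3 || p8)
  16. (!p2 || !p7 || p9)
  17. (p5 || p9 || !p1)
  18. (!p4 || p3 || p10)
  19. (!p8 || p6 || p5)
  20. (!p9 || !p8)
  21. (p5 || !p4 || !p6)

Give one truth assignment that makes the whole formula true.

p1=F, p2=T, p3=T, p4=T, p5=F, p6=F, p7=T, p8=F, p9=T, p10=F

Pure literal: p3 appears only positively; assign p3 = True.
Set p1 = False and propagate.
Set p2 = True and propagate.
  then p5 is forced to False.
  then p4 is forced to True.
  then p10 is forced to False.
  then p8 is forced to False.
  then p6 is forced to False.
For the remaining variables, p7 = True, p9 = True works.
Every clause has at least one true literal under this assignment.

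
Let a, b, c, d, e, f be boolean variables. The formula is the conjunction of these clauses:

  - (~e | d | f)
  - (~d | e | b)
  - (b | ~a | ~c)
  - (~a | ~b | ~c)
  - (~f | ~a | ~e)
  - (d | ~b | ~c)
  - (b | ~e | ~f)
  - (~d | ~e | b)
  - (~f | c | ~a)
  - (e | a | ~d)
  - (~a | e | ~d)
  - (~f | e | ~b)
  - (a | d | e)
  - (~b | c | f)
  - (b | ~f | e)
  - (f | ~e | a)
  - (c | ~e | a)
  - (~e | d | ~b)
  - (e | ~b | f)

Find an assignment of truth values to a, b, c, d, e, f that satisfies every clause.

a=1, b=0, c=0, d=0, e=0, f=0

Check each clause:
  1. (f | ~e | d) — ~e is true.
  2. (e | b | ~d) — ~d is true.
  3. (~c | b | ~a) — ~c is true.
  4. (~b | ~c | ~a) — ~c is true.
  5. (~a | ~e | ~f) — ~f is true.
  6. (~b | ~c | d) — ~c is true.
  7. (~f | b | ~e) — ~f is true.
  8. (~e | b | ~d) — ~e is true.
  9. (~f | ~a | c) — ~f is true.
  10. (e | a | ~d) — a is true.
  11. (e | ~a | ~d) — ~d is true.
  12. (~b | e | ~f) — ~f is true.
  13. (a | e | d) — a is true.
  14. (f | c | ~b) — ~b is true.
  15. (~f | e | b) — ~f is true.
  16. (f | ~e | a) — a is true.
  17. (~e | c | a) — a is true.
  18. (~e | d | ~b) — ~e is true.
  19. (f | ~b | e) — ~b is true.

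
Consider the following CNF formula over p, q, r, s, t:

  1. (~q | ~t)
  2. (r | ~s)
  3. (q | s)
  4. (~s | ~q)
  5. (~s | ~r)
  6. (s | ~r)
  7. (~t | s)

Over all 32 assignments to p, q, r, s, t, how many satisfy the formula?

2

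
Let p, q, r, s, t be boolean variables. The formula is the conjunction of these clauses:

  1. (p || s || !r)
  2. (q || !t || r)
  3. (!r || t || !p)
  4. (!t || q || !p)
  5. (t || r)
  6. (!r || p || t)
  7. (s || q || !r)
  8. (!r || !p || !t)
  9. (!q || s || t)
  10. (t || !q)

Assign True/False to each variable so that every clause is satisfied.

p = T  q = T  r = F  s = T  t = T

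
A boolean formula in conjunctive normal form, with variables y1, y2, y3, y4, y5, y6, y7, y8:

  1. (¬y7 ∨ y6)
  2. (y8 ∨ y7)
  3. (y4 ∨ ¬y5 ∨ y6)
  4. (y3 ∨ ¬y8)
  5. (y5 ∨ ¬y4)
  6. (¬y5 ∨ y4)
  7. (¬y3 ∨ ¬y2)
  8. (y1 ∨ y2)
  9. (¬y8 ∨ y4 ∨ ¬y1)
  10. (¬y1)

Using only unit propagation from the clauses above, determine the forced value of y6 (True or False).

Unit clause (¬y1) sets y1 = False.
(y2 ∨ y1): since y1 = False, the clause reduces to (y2). y2 = True.
(¬y2 ∨ ¬y3): since y2 = True, the clause reduces to (¬y3). y3 = False.
(y3 ∨ ¬y8): since y3 = False, the clause reduces to (¬y8). y8 = False.
From (y7 ∨ y8) and y8 = False: y7 = True.
(y6 ∨ ¬y7) with y7 = True leaves only y6, so y6 = True.

True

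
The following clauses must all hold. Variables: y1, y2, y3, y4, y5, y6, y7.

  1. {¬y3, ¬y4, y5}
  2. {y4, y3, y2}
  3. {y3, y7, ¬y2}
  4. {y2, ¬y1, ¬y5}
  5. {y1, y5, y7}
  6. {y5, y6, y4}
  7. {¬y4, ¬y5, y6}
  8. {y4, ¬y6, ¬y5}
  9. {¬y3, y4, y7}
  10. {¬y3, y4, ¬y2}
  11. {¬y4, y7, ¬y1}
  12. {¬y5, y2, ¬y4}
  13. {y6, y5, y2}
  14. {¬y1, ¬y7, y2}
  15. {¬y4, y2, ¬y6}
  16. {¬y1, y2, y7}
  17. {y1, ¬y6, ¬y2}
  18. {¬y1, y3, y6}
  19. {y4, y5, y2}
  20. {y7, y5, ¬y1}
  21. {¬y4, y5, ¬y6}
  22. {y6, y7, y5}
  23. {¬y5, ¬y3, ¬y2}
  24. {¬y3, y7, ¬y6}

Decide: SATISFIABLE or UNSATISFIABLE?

SATISFIABLE

Set y1 = False and propagate.
The remaining clauses are satisfied by y2 = True, y3 = False, y4 = False, y5 = True, y6 = False, y7 = True.
So y1=F  y2=T  y3=F  y4=F  y5=T  y6=F  y7=T is a satisfying assignment.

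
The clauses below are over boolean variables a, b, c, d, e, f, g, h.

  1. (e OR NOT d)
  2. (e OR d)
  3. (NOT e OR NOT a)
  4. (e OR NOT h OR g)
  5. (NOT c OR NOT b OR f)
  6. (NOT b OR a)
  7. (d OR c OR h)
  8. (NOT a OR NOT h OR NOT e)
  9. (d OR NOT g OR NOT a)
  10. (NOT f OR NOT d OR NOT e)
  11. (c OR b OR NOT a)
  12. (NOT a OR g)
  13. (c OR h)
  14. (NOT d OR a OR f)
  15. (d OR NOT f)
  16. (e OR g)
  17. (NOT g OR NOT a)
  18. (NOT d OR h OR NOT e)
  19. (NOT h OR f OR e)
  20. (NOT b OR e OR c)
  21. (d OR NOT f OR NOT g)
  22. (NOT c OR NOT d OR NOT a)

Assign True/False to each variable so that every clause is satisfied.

Branch on a: take a = False.
  then b is forced to False.
The remaining clauses are satisfied by c = True, d = False, e = True, f = False, g = True, h = True.

a = 0, b = 0, c = 1, d = 0, e = 1, f = 0, g = 1, h = 1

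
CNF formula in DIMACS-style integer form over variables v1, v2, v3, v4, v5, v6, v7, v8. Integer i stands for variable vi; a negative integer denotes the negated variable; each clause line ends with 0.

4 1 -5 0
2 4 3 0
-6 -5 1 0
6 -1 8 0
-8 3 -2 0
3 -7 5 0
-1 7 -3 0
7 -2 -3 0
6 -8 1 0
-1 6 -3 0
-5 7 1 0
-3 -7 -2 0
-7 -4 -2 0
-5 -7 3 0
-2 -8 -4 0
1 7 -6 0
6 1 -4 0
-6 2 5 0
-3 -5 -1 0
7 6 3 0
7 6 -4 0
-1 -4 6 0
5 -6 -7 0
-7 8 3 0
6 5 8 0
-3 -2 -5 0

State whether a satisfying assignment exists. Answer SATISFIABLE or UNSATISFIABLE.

SATISFIABLE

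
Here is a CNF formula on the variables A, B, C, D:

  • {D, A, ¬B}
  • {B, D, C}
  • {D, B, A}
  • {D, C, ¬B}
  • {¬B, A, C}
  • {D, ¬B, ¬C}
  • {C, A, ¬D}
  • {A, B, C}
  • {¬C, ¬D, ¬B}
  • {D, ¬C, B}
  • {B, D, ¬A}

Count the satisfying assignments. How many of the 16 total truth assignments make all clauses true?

4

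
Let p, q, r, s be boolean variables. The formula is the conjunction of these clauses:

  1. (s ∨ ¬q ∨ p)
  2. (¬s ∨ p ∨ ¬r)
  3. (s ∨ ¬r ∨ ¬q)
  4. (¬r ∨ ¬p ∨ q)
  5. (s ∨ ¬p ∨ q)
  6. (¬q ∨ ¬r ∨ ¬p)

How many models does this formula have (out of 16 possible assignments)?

The models are:
  p=0 q=0 r=0 s=0
  p=0 q=0 r=0 s=1
  p=0 q=0 r=1 s=0
  p=0 q=1 r=0 s=1
  p=1 q=0 r=0 s=1
  p=1 q=1 r=0 s=0
  p=1 q=1 r=0 s=1
Count: 7.

7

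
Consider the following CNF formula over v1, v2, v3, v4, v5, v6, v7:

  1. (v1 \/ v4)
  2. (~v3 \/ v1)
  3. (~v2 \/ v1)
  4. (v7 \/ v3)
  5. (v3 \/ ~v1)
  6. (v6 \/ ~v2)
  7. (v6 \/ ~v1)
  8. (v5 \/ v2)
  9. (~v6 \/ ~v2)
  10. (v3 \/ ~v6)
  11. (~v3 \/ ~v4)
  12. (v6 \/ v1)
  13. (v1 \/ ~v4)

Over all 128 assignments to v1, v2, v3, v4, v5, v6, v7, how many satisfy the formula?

2

Satisfying assignments:
  v1=1 v2=0 v3=1 v4=0 v5=1 v6=1 v7=0
  v1=1 v2=0 v3=1 v4=0 v5=1 v6=1 v7=1
Count: 2.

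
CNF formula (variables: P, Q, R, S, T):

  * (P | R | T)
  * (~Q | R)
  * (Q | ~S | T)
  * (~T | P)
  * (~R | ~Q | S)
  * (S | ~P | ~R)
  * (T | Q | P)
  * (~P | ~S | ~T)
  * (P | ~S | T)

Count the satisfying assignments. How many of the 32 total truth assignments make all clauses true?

The models are:
  P=T Q=F R=F S=F T=F
  P=T Q=F R=F S=F T=T
  P=T Q=T R=T S=T T=F
That's 3 in total.

3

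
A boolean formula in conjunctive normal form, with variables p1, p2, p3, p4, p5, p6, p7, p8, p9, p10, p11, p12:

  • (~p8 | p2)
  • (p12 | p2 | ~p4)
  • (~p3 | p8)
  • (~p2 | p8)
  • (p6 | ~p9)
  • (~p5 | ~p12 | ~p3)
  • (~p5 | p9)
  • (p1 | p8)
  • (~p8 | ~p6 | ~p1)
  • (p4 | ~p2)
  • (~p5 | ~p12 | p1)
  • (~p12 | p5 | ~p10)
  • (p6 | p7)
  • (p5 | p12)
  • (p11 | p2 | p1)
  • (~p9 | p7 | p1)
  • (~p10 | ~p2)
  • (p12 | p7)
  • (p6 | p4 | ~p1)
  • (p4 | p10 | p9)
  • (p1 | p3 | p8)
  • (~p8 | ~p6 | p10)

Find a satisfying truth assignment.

p1 = True  p2 = False  p3 = False  p4 = False  p5 = True  p6 = True  p7 = False  p8 = False  p9 = True  p10 = True  p11 = False  p12 = True

Check each clause:
  1. (p2 | ~p8) — ~p8 is true.
  2. (p12 | ~p4 | p2) — p12 is true.
  3. (~p3 | p8) — ~p3 is true.
  4. (~p2 | p8) — ~p2 is true.
  5. (p6 | ~p9) — p6 is true.
  6. (~p3 | ~p12 | ~p5) — ~p3 is true.
  7. (~p5 | p9) — p9 is true.
  8. (p1 | p8) — p1 is true.
  9. (~p8 | ~p6 | ~p1) — ~p8 is true.
  10. (p4 | ~p2) — ~p2 is true.
  11. (p1 | ~p12 | ~p5) — p1 is true.
  12. (~p10 | ~p12 | p5) — p5 is true.
  13. (p6 | p7) — p6 is true.
  14. (p5 | p12) — p12 is true.
  15. (p2 | p11 | p1) — p1 is true.
  16. (p1 | ~p9 | p7) — p1 is true.
  17. (~p2 | ~p10) — ~p2 is true.
  18. (p7 | p12) — p12 is true.
  19. (~p1 | p4 | p6) — p6 is true.
  20. (p9 | p4 | p10) — p9 is true.
  21. (p8 | p3 | p1) — p1 is true.
  22. (~p6 | p10 | ~p8) — ~p8 is true.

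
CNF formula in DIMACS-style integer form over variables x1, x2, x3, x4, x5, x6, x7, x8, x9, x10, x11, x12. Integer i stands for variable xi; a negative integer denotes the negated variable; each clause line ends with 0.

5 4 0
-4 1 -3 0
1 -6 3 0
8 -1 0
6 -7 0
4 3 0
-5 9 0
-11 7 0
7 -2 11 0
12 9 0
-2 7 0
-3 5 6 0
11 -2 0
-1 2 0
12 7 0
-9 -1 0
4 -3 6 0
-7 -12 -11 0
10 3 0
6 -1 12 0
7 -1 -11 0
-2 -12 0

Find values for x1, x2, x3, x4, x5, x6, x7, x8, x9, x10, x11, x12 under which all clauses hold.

x1=F, x2=F, x3=T, x4=F, x5=T, x6=T, x7=T, x8=T, x9=T, x10=T, x11=F, x12=F

Check each clause:
  1. (x4 ∨ x5) — x5 is true.
  2. (¬x4 ∨ x1 ∨ ¬x3) — ¬x4 is true.
  3. (¬x6 ∨ x3 ∨ x1) — x3 is true.
  4. (¬x1 ∨ x8) — x8 is true.
  5. (¬x7 ∨ x6) — x6 is true.
  6. (x4 ∨ x3) — x3 is true.
  7. (¬x5 ∨ x9) — x9 is true.
  8. (¬x11 ∨ x7) — ¬x11 is true.
  9. (x7 ∨ ¬x2 ∨ x11) — ¬x2 is true.
  10. (x12 ∨ x9) — x9 is true.
  11. (x7 ∨ ¬x2) — ¬x2 is true.
  12. (¬x3 ∨ x5 ∨ x6) — x5 is true.
  13. (x11 ∨ ¬x2) — ¬x2 is true.
  14. (¬x1 ∨ x2) — ¬x1 is true.
  15. (x12 ∨ x7) — x7 is true.
  16. (¬x9 ∨ ¬x1) — ¬x1 is true.
  17. (¬x3 ∨ x4 ∨ x6) — x6 is true.
  18. (¬x12 ∨ ¬x11 ∨ ¬x7) — ¬x12 is true.
  19. (x10 ∨ x3) — x10 is true.
  20. (x12 ∨ ¬x1 ∨ x6) — x6 is true.
  21. (¬x11 ∨ ¬x1 ∨ x7) — ¬x11 is true.
  22. (¬x12 ∨ ¬x2) — ¬x12 is true.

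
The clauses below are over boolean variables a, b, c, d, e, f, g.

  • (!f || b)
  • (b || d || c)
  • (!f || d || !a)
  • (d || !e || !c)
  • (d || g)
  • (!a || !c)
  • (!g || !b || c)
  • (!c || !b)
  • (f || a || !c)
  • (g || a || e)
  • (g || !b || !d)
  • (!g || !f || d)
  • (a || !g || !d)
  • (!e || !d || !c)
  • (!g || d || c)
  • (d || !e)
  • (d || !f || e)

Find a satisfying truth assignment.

a=T  b=F  c=F  d=T  e=F  f=F  g=F

Check each clause:
  1. (b || !f) — !f is true.
  2. (c || b || d) — d is true.
  3. (!a || d || !f) — !f is true.
  4. (d || !c || !e) — !e is true.
  5. (g || d) — d is true.
  6. (!a || !c) — !c is true.
  7. (!g || c || !b) — !g is true.
  8. (!b || !c) — !c is true.
  9. (f || a || !c) — a is true.
  10. (g || a || e) — a is true.
  11. (!b || g || !d) — !b is true.
  12. (d || !f || !g) — !g is true.
  13. (!d || a || !g) — a is true.
  14. (!d || !c || !e) — !e is true.
  15. (!g || d || c) — !g is true.
  16. (!e || d) — !e is true.
  17. (e || d || !f) — !f is true.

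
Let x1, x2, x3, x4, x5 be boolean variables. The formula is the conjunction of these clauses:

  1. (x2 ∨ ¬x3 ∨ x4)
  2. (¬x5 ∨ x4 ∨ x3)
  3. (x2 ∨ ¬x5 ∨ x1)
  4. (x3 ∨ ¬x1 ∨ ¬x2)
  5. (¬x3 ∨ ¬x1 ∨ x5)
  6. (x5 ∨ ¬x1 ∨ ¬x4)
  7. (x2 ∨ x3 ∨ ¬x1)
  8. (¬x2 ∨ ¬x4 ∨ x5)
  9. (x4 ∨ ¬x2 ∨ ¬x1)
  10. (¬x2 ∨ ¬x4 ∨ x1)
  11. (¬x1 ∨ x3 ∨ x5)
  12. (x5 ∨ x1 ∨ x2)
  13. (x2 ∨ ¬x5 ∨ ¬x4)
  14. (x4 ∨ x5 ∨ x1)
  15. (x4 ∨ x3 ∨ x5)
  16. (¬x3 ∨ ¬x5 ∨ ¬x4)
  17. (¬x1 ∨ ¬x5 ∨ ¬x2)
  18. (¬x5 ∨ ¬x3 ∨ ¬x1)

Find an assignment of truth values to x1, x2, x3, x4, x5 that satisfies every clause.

x1=False, x2=True, x3=True, x4=False, x5=True

Try x1 = False.
Set x2 = True and propagate.
  then x4 is forced to False.
  then x5 is forced to True.
  then x3 is forced to True.
Every clause has at least one true literal under this assignment.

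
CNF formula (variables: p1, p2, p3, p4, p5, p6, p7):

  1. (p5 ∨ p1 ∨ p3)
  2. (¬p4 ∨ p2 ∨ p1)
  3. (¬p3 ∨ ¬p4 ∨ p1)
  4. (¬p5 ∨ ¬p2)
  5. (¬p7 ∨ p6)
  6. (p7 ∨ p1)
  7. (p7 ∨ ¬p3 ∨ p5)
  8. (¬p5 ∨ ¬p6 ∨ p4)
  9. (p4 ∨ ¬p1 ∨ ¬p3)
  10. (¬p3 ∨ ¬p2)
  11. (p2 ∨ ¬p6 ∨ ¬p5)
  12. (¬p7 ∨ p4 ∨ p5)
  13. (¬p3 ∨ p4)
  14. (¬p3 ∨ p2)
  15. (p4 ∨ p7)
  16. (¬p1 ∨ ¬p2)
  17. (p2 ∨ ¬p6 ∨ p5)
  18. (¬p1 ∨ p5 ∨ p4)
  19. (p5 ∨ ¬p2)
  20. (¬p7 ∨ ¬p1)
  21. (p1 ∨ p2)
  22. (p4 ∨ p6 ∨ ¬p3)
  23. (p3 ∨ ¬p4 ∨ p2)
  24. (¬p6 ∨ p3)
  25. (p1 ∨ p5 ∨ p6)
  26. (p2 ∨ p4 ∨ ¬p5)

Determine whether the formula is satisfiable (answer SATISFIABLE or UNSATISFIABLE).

UNSATISFIABLE

p2 = True:
  propagation gives p5=False; an empty clause results — contradiction.
p2 = False:
  propagation gives p3=False, p1=True, p7=False, p4=True; an empty clause results — contradiction.
Every branch closes, so no satisfying assignment exists.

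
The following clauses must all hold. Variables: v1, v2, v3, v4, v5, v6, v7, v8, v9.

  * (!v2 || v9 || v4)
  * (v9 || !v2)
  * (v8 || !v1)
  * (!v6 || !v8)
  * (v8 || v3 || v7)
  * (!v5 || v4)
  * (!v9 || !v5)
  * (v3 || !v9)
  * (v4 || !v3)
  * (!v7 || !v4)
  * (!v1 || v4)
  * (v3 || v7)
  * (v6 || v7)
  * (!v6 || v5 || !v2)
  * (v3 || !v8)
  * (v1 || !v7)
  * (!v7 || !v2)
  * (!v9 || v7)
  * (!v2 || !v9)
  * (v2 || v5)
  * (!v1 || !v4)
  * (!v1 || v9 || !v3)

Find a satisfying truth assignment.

v1=False, v2=False, v3=True, v4=True, v5=True, v6=True, v7=False, v8=False, v9=False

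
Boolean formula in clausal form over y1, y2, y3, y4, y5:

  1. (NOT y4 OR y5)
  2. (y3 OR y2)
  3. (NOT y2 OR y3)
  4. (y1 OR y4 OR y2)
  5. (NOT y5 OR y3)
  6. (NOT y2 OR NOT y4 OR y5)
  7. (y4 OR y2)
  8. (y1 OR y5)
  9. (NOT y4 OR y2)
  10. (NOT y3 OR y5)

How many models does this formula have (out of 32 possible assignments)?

4

Satisfying assignments:
  y1=F y2=T y3=T y4=F y5=T
  y1=F y2=T y3=T y4=T y5=T
  y1=T y2=T y3=T y4=F y5=T
  y1=T y2=T y3=T y4=T y5=T
That's 4 in total.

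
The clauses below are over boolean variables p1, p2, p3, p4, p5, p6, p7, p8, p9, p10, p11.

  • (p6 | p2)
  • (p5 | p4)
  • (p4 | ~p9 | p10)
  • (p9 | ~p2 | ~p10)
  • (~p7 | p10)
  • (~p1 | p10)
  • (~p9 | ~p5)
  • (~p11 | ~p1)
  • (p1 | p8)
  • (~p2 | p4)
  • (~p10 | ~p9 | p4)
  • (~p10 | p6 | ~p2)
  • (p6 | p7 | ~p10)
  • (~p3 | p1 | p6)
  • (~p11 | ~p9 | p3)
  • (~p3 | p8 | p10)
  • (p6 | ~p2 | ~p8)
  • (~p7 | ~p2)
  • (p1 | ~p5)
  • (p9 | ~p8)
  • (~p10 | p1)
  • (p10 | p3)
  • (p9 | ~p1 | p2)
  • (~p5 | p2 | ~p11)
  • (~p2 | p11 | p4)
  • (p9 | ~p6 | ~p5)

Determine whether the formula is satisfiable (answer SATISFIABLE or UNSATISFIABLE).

SATISFIABLE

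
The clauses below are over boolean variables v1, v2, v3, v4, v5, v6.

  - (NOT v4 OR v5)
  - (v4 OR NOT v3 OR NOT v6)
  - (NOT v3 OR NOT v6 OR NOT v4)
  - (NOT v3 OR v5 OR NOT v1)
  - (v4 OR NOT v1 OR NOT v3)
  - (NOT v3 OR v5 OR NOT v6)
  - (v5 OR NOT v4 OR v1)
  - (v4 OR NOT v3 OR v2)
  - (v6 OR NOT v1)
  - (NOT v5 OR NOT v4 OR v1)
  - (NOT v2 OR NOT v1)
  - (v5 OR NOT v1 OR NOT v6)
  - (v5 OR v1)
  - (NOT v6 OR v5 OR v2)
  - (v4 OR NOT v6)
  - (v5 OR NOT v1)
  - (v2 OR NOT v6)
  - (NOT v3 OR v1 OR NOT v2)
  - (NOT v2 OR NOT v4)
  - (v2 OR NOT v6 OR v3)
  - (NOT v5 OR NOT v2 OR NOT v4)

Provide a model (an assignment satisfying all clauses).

v1=False, v2=False, v3=False, v4=False, v5=True, v6=False

Set v1 = False and propagate.
  then v5 is forced to True.
  then v4 is forced to False.
  then v6 is forced to False.
Set v2 = False and propagate.
  then v3 is forced to False.
Check each clause:
  1. (NOT v4 OR v5) — NOT v4 is true.
  2. (NOT v6 OR NOT v3 OR v4) — NOT v6 is true.
  3. (NOT v4 OR NOT v6 OR NOT v3) — NOT v6 is true.
  4. (NOT v3 OR v5 OR NOT v1) — NOT v3 is true.
  5. (NOT v1 OR NOT v3 OR v4) — NOT v3 is true.
  6. (NOT v6 OR v5 OR NOT v3) — NOT v6 is true.
  7. (NOT v4 OR v5 OR v1) — NOT v4 is true.
  8. (v4 OR NOT v3 OR v2) — NOT v3 is true.
  9. (v6 OR NOT v1) — NOT v1 is true.
  10. (NOT v4 OR v1 OR NOT v5) — NOT v4 is true.
  11. (NOT v2 OR NOT v1) — NOT v2 is true.
  12. (v5 OR NOT v6 OR NOT v1) — NOT v6 is true.
  13. (v1 OR v5) — v5 is true.
  14. (v5 OR v2 OR NOT v6) — NOT v6 is true.
  15. (v4 OR NOT v6) — NOT v6 is true.
  16. (v5 OR NOT v1) — v5 is true.
  17. (v2 OR NOT v6) — NOT v6 is true.
  18. (NOT v2 OR NOT v3 OR v1) — NOT v3 is true.
  19. (NOT v4 OR NOT v2) — NOT v4 is true.
  20. (v3 OR v2 OR NOT v6) — NOT v6 is true.
  21. (NOT v5 OR NOT v2 OR NOT v4) — NOT v4 is true.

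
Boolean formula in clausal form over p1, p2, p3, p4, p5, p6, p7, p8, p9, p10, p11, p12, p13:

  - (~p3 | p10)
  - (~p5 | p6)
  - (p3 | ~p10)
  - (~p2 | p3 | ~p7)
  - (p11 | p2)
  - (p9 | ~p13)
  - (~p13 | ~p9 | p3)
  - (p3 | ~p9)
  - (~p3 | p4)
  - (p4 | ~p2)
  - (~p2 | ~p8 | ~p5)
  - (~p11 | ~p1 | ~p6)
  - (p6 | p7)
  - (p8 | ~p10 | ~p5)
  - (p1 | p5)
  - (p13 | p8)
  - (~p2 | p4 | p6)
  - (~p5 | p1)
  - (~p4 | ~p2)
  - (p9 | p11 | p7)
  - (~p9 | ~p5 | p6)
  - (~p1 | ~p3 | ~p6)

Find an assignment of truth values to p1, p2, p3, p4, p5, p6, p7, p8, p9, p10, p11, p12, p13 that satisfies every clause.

p1=True  p2=False  p3=False  p4=True  p5=False  p6=False  p7=True  p8=True  p9=False  p10=False  p11=True  p12=False  p13=False

Check each clause:
  1. (~p3 | p10) — ~p3 is true.
  2. (~p5 | p6) — ~p5 is true.
  3. (p3 | ~p10) — ~p10 is true.
  4. (~p2 | ~p7 | p3) — ~p2 is true.
  5. (p11 | p2) — p11 is true.
  6. (p9 | ~p13) — ~p13 is true.
  7. (~p9 | p3 | ~p13) — ~p13 is true.
  8. (~p9 | p3) — ~p9 is true.
  9. (~p3 | p4) — p4 is true.
  10. (~p2 | p4) — p4 is true.
  11. (~p5 | ~p2 | ~p8) — ~p5 is true.
  12. (~p1 | ~p6 | ~p11) — ~p6 is true.
  13. (p6 | p7) — p7 is true.
  14. (p8 | ~p5 | ~p10) — p8 is true.
  15. (p1 | p5) — p1 is true.
  16. (p8 | p13) — p8 is true.
  17. (~p2 | p4 | p6) — p4 is true.
  18. (p1 | ~p5) — p1 is true.
  19. (~p4 | ~p2) — ~p2 is true.
  20. (p11 | p7 | p9) — p11 is true.
  21. (p6 | ~p9 | ~p5) — ~p5 is true.
  22. (~p6 | ~p3 | ~p1) — ~p6 is true.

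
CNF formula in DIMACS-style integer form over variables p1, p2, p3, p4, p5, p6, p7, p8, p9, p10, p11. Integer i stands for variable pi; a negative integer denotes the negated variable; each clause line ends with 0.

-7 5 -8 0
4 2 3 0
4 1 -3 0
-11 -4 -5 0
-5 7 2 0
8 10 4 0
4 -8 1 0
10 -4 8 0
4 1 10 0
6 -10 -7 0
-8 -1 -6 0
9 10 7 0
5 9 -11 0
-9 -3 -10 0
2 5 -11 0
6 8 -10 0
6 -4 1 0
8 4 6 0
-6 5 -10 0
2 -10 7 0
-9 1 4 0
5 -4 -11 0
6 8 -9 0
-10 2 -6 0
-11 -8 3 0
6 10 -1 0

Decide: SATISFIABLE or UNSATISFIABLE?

Pure literal: p2 appears only positively; assign p2 = True.
Pure literal: p11 appears only negated; assign p11 = False.
Branch on p1: take p1 = True.
Set p3 = True and propagate.
Branch on p4: take p4 = True.
For the remaining variables, p5 = False, p6 = False, p7 = False, p8 = True, p9 = False, p10 = True works.
So p1 = T, p2 = T, p3 = T, p4 = T, p5 = F, p6 = F, p7 = F, p8 = T, p9 = F, p10 = T, p11 = F is a satisfying assignment.

SATISFIABLE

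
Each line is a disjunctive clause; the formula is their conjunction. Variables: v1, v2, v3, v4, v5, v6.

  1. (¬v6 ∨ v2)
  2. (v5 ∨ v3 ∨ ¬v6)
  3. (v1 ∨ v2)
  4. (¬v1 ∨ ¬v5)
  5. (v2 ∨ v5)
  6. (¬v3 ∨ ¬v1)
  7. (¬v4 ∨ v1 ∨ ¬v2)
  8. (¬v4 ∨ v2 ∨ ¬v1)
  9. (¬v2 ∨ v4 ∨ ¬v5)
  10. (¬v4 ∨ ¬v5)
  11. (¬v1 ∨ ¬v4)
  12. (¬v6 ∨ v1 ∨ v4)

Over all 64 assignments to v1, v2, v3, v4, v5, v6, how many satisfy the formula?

The models are:
  v1=F v2=T v3=F v4=F v5=F v6=F
  v1=F v2=T v3=T v4=F v5=F v6=F
  v1=T v2=T v3=F v4=F v5=F v6=F
That's 3 in total.

3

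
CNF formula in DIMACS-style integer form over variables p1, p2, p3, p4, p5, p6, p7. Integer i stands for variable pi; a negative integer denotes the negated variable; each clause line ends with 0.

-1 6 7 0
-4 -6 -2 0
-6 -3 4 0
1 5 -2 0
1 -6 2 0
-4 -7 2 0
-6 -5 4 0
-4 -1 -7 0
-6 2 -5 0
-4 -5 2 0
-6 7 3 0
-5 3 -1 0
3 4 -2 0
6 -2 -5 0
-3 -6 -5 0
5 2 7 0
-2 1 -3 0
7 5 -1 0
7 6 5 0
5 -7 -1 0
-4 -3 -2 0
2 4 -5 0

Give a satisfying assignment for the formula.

p1=F, p2=F, p3=F, p4=F, p5=F, p6=F, p7=T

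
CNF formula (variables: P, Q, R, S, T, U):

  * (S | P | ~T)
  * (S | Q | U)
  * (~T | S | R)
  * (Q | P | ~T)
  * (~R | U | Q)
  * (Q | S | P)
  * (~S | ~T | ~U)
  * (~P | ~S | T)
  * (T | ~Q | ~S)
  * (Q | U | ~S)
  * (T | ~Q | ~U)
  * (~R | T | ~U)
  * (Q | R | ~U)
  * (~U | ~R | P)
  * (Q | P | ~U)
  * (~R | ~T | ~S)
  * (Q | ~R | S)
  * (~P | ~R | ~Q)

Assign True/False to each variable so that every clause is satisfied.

P = 0  Q = 1  R = 0  S = 0  T = 0  U = 0

Check each clause:
  1. (S | P | ~T) — ~T is true.
  2. (U | S | Q) — Q is true.
  3. (R | ~T | S) — ~T is true.
  4. (P | ~T | Q) — Q is true.
  5. (Q | U | ~R) — Q is true.
  6. (P | Q | S) — Q is true.
  7. (~U | ~S | ~T) — ~U is true.
  8. (T | ~S | ~P) — ~S is true.
  9. (~S | ~Q | T) — ~S is true.
  10. (~S | Q | U) — Q is true.
  11. (T | ~U | ~Q) — ~U is true.
  12. (~U | T | ~R) — ~U is true.
  13. (R | ~U | Q) — ~U is true.
  14. (P | ~R | ~U) — ~U is true.
  15. (~U | P | Q) — ~U is true.
  16. (~R | ~T | ~S) — ~T is true.
  17. (S | ~R | Q) — Q is true.
  18. (~R | ~Q | ~P) — ~R is true.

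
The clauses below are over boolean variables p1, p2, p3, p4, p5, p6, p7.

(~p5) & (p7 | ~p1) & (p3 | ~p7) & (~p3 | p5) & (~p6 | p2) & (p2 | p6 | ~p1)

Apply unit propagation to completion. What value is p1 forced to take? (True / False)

(~p5) is a unit clause: p5 = False.
(~p3 | p5): since p5 = False, the clause reduces to (~p3). p3 = False.
(~p7 | p3) with p3 = False leaves only ~p7, so p7 = False.
(~p1 | p7): since p7 = False, the clause reduces to (~p1). p1 = False.

False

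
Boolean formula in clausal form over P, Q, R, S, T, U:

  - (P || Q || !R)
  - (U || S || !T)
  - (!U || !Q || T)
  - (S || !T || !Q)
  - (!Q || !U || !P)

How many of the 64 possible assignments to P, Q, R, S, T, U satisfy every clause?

35

Split on Q, then T.
  Q=T, T=T: R free; 3 ways for (P,S,U) × 2^1 = 6.
  Q=T, T=F: forces U=F; P, R, S free → 2^3 = 8.
  Q=F, T=T: 9 of the 16 assignments to (P,R,S,U) work.
  Q=F, T=F: S, U free; 3 ways for (P,R) × 2^2 = 12.
Total: 6 + 8 + 9 + 12 = 35.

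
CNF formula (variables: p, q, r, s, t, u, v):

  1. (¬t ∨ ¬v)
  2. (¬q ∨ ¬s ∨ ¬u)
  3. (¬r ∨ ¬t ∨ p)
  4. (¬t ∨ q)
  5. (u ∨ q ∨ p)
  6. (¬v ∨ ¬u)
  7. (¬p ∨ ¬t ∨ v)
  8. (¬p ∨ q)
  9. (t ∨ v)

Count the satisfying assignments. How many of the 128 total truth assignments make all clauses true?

11

Split on t, then p.
  t=T, p=T: a clause becomes empty — 0.
  t=T, p=F: remaining (q,r,s,u,v) ∈ {(T,F,F,F,F); (T,F,F,T,F); (T,F,T,F,F)} — 3.
  t=F, p=T: remaining (q,r,s,u,v) ∈ {(T,F,F,F,T); (T,F,T,F,T); (T,T,F,F,T); (T,T,T,F,T)} — 4.
  t=F, p=F: remaining (q,r,s,u,v) ∈ {(T,F,F,F,T); (T,F,T,F,T); (T,T,F,F,T); (T,T,T,F,T)} — 4.
Total: 0 + 3 + 4 + 4 = 11.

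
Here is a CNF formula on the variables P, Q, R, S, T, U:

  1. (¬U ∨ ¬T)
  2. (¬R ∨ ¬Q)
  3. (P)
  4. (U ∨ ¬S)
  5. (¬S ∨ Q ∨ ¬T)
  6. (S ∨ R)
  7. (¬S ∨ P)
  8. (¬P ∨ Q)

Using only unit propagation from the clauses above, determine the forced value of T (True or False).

(P) is a unit clause: P = True.
From (Q ∨ ¬P) and P = True: Q = True.
From (¬R ∨ ¬Q) and Q = True: R = False.
(S ∨ R) with R = False leaves only S, so S = True.
(¬S ∨ U) with S = True leaves only U, so U = True.
(¬T ∨ ¬U) with U = True leaves only ¬T, so T = False.

False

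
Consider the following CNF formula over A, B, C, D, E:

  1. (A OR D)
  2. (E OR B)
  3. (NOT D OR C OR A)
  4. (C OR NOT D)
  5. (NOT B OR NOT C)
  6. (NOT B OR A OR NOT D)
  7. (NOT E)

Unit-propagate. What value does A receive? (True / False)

True

(NOT E) stands alone — E = False.
(B OR E) with E = False leaves only B, so B = True.
(NOT C OR NOT B): since B = True, the clause reduces to (NOT C). C = False.
(C OR NOT D) with C = False leaves only NOT D, so D = False.
(D OR A) with D = False leaves only A, so A = True.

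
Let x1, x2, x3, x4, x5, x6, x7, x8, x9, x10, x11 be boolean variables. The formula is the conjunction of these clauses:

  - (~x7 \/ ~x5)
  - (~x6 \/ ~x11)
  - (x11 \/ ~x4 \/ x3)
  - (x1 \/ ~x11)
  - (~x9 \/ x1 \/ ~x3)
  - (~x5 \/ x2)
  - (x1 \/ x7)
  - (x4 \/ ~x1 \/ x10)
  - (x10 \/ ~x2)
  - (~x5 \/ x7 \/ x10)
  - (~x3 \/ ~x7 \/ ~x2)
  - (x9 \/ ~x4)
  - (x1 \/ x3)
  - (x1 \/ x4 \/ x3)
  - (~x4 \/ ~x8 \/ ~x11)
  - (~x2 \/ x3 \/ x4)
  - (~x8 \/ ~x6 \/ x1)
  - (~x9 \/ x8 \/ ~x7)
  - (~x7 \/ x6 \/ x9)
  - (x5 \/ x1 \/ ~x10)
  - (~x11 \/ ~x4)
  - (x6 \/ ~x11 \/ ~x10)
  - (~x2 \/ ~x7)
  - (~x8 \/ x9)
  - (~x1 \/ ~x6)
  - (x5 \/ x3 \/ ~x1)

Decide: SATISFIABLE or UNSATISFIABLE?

SATISFIABLE

Branch on x1: take x1 = True.
  then x6 is forced to False.
Try x2 = False.
  then x5 is forced to False.
  then x3 is forced to True.
Branch on x4: take x4 = True.
  then x9 is forced to True.
  then x11 is forced to False.
For the remaining variables, x7 = True, x8 = True, x10 = True works.
Every clause has at least one true literal under this assignment.
So x1=T  x2=F  x3=T  x4=T  x5=F  x6=F  x7=T  x8=T  x9=T  x10=T  x11=F is a satisfying assignment.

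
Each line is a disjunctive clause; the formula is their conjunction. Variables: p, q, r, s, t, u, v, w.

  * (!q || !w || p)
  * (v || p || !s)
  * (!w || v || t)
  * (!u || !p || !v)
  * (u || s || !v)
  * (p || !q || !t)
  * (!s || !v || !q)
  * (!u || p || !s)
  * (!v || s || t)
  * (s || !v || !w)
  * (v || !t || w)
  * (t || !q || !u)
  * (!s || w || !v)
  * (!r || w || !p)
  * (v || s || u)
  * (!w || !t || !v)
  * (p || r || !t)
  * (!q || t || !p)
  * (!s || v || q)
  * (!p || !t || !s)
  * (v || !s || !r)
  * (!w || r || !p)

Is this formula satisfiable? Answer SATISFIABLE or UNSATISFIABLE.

SATISFIABLE

Try p = False.
Try q = False.
Set r = True and propagate.
The remaining clauses are satisfied by s = True, t = False, u = False, v = True, w = True.
So p=False  q=False  r=True  s=True  t=False  u=False  v=True  w=True is a satisfying assignment.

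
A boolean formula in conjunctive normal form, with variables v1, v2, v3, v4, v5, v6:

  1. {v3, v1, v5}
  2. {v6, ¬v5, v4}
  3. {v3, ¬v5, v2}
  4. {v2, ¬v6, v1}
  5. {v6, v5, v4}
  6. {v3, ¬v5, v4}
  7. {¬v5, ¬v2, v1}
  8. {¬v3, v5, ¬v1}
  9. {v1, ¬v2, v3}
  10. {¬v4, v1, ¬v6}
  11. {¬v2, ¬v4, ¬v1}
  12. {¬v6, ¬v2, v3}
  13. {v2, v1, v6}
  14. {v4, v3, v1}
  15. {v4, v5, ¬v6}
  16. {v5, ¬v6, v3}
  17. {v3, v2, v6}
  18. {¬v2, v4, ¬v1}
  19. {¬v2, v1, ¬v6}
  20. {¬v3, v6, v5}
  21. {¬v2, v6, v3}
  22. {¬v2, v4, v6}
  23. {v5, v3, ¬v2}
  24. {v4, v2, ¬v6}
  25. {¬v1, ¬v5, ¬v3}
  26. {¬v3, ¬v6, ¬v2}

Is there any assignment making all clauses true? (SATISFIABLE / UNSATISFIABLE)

UNSATISFIABLE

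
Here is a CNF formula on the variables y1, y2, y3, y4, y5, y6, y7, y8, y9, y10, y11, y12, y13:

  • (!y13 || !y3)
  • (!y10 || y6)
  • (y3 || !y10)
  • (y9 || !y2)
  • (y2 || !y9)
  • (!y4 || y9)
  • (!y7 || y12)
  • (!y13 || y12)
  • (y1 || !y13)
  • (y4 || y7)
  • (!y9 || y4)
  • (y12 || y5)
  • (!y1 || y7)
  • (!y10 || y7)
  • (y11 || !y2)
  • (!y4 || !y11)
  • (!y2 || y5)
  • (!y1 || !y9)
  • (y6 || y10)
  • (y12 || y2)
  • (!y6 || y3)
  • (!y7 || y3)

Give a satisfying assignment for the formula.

y1=T, y2=F, y3=T, y4=F, y5=T, y6=T, y7=T, y8=F, y9=F, y10=T, y11=T, y12=T, y13=F

Pure literal: y5 appears only positively; assign y5 = True.
y12 occurs only positively in the remaining clauses — set y12 = True.
Set y1 = True and propagate.
  then y7 is forced to True.
  then y9 is forced to False.
  then y2 is forced to False.
  then y4 is forced to False.
  then y3 is forced to True.
  then y13 is forced to False.
For the remaining variables, y6 = True, y8 = False, y10 = True, y11 = True works.
Every clause has at least one true literal under this assignment.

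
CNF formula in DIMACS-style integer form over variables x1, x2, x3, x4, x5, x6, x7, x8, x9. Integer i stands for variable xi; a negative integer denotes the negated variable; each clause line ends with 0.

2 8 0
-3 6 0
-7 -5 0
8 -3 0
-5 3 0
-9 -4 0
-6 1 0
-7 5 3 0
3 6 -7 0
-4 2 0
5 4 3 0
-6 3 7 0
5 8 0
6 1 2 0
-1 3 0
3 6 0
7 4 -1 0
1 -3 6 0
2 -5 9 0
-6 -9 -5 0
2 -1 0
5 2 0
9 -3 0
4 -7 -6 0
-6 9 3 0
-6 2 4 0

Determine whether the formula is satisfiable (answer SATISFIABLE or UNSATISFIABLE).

x3 = True:
  propagation gives x6=True, x8=True, x1=True, x2=True; an empty clause results — contradiction.
x3 = False:
  propagation gives x5=False, x7=False, x4=True, x9=False; an empty clause results — contradiction.
Every branch closes, so no satisfying assignment exists.

UNSATISFIABLE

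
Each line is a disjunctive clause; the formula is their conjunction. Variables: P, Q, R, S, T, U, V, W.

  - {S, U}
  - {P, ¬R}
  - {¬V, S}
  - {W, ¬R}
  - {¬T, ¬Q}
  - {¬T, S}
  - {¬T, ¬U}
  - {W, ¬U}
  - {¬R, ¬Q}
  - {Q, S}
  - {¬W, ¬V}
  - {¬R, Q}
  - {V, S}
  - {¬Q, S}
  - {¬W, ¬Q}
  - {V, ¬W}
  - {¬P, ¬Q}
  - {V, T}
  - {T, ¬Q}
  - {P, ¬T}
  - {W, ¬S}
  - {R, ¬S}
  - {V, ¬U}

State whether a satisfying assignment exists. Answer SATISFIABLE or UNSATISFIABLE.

UNSATISFIABLE

Q = True:
  propagation gives T=False; an empty clause results — contradiction.
Q = False:
  propagation gives S=True, R=False; an empty clause results — contradiction.
Every branch closes, so no satisfying assignment exists.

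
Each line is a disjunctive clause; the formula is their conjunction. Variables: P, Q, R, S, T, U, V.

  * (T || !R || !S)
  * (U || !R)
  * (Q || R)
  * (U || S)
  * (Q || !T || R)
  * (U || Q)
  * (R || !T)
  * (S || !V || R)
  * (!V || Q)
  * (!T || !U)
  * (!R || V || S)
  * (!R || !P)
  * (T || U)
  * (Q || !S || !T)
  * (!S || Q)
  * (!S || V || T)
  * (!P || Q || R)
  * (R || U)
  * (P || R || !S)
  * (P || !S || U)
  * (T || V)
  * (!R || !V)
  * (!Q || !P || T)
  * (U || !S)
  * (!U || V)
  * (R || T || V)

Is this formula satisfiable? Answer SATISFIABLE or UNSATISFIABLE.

UNSATISFIABLE

R = True:
  propagation gives U=True, T=False, S=False, V=True; an empty clause results — contradiction.
R = False:
  propagation gives Q=True, T=False, U=True, V=True; an empty clause results — contradiction.
Every branch closes, so no satisfying assignment exists.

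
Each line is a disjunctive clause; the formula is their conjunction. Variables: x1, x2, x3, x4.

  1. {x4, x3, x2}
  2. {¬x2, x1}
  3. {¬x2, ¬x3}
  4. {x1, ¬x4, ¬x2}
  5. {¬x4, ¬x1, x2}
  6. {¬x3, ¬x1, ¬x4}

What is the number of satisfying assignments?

Satisfying assignments:
  x1=F x2=F x3=F x4=T
  x1=F x2=F x3=T x4=F
  x1=F x2=F x3=T x4=T
  x1=T x2=F x3=T x4=F
  x1=T x2=T x3=F x4=F
  x1=T x2=T x3=F x4=T
That's 6 in total.

6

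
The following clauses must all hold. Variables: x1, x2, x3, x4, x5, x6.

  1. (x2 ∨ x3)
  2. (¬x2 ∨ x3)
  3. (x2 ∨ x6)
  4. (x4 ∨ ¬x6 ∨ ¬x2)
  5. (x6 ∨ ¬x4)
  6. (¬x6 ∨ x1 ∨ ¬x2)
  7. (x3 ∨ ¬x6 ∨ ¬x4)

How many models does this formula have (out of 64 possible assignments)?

14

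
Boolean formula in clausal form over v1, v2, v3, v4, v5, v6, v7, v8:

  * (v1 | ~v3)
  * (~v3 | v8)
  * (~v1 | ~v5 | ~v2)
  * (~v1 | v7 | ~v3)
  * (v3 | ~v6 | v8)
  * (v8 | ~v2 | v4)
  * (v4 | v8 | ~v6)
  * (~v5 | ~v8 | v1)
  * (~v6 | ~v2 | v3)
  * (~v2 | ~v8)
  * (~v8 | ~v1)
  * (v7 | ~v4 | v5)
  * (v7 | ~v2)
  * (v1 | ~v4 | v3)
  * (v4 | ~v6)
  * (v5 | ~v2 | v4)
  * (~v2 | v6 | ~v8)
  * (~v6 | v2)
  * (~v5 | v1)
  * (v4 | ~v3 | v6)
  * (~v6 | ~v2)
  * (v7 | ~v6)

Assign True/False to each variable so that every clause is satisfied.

v1=False  v2=False  v3=False  v4=False  v5=False  v6=False  v7=False  v8=True

Set v1 = False and propagate.
  then v3 is forced to False.
  then v4 is forced to False.
  then v6 is forced to False.
  then v5 is forced to False.
  then v2 is forced to False.
v7, v8 are now unconstrained; take v7 = False, v8 = True.
Check each clause:
  1. (v1 | ~v3) — ~v3 is true.
  2. (v8 | ~v3) — v8 is true.
  3. (~v1 | ~v5 | ~v2) — ~v5 is true.
  4. (v7 | ~v1 | ~v3) — ~v3 is true.
  5. (v3 | ~v6 | v8) — v8 is true.
  6. (v8 | ~v2 | v4) — v8 is true.
  7. (v4 | v8 | ~v6) — v8 is true.
  8. (~v5 | ~v8 | v1) — ~v5 is true.
  9. (~v2 | ~v6 | v3) — ~v6 is true.
  10. (~v2 | ~v8) — ~v2 is true.
  11. (~v1 | ~v8) — ~v1 is true.
  12. (v7 | ~v4 | v5) — ~v4 is true.
  13. (v7 | ~v2) — ~v2 is true.
  14. (v1 | ~v4 | v3) — ~v4 is true.
  15. (~v6 | v4) — ~v6 is true.
  16. (v5 | ~v2 | v4) — ~v2 is true.
  17. (~v2 | ~v8 | v6) — ~v2 is true.
  18. (v2 | ~v6) — ~v6 is true.
  19. (~v5 | v1) — ~v5 is true.
  20. (~v3 | v6 | v4) — ~v3 is true.
  21. (~v2 | ~v6) — ~v6 is true.
  22. (v7 | ~v6) — ~v6 is true.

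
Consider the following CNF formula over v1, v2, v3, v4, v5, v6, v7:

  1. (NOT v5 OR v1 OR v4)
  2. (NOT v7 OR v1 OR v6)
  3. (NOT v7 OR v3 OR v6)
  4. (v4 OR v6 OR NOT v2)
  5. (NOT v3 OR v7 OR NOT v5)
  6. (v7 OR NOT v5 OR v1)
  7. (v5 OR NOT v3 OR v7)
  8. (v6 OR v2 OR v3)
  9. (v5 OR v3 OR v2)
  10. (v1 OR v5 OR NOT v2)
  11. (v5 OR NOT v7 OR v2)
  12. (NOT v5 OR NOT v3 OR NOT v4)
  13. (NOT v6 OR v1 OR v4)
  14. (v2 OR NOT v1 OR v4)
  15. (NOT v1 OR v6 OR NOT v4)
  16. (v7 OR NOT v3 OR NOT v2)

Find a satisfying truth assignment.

v1=True, v2=True, v3=False, v4=True, v5=False, v6=True, v7=False

Check each clause:
  1. (v4 OR NOT v5 OR v1) — v1 is true.
  2. (v6 OR NOT v7 OR v1) — v1 is true.
  3. (v3 OR v6 OR NOT v7) — NOT v7 is true.
  4. (NOT v2 OR v6 OR v4) — v4 is true.
  5. (NOT v3 OR NOT v5 OR v7) — NOT v5 is true.
  6. (NOT v5 OR v1 OR v7) — v1 is true.
  7. (v5 OR NOT v3 OR v7) — NOT v3 is true.
  8. (v6 OR v2 OR v3) — v2 is true.
  9. (v3 OR v5 OR v2) — v2 is true.
  10. (v1 OR NOT v2 OR v5) — v1 is true.
  11. (v5 OR v2 OR NOT v7) — NOT v7 is true.
  12. (NOT v3 OR NOT v5 OR NOT v4) — NOT v5 is true.
  13. (v4 OR NOT v6 OR v1) — v1 is true.
  14. (v4 OR NOT v1 OR v2) — v2 is true.
  15. (v6 OR NOT v4 OR NOT v1) — v6 is true.
  16. (NOT v2 OR v7 OR NOT v3) — NOT v3 is true.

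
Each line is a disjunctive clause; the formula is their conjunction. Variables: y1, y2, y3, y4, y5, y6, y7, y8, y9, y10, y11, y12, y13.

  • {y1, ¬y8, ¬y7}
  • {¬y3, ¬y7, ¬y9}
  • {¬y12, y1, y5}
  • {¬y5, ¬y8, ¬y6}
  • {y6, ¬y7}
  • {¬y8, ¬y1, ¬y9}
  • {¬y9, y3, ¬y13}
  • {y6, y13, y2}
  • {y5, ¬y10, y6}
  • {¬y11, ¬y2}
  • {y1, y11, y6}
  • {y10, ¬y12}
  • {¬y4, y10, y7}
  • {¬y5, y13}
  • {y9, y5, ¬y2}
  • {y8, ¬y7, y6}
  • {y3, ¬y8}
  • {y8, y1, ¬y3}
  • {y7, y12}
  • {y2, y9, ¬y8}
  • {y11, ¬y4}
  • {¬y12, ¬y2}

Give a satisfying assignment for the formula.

y1=1, y2=0, y3=1, y4=1, y5=1, y6=0, y7=0, y8=0, y9=0, y10=1, y11=1, y12=1, y13=1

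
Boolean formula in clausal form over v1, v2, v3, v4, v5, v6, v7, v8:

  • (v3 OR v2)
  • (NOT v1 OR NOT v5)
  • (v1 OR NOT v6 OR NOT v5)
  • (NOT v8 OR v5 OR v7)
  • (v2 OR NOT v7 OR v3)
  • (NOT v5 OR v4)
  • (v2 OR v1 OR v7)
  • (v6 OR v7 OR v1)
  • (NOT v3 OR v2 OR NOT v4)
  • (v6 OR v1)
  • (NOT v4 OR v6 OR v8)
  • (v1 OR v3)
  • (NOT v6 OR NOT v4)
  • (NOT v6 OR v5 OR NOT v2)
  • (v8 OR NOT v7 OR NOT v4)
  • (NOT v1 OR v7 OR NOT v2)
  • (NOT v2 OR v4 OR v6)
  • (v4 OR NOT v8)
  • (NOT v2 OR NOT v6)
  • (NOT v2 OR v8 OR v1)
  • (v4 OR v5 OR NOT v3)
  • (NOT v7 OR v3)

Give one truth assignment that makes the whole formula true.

v1=T, v2=T, v3=T, v4=T, v5=F, v6=F, v7=T, v8=T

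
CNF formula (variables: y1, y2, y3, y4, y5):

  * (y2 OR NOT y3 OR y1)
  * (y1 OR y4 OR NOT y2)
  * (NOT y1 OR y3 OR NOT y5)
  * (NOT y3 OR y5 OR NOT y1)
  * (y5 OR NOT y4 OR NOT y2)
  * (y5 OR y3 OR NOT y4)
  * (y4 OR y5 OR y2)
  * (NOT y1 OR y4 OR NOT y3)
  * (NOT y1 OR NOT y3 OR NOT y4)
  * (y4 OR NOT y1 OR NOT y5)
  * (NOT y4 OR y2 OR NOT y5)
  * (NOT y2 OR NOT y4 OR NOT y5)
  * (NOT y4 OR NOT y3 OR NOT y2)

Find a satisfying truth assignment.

y1 = 0, y2 = 0, y3 = 0, y4 = 0, y5 = 1

Try y1 = False.
Try y2 = False.
  then y3 is forced to False.
Try y4 = False.
  then y5 is forced to True.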